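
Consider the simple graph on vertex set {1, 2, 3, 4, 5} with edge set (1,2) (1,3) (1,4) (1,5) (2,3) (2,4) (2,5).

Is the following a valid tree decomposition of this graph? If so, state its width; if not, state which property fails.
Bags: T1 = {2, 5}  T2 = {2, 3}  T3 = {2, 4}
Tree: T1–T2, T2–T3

A tree decomposition must satisfy three properties: every vertex lies in some bag; for every edge, both endpoints lie together in some bag; and for every vertex, the bags containing it form a connected subtree. Here vertex 1 appears in no bag, so the decomposition is invalid.

No — vertex 1 appears in no bag.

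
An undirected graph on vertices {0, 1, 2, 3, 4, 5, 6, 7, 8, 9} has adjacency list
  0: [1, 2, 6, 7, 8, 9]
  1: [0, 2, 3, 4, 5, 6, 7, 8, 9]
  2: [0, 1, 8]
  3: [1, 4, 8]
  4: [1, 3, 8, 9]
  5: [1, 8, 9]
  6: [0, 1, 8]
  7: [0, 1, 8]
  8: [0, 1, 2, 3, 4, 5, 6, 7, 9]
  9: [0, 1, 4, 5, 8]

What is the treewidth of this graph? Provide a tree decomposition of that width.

Treewidth 3.
Bags: B1 = {0, 1, 2, 8}  B2 = {0, 1, 6, 8}  B3 = {0, 1, 7, 8}  B4 = {0, 1, 8, 9}  B5 = {1, 4, 8, 9}  B6 = {1, 5, 8, 9}  B7 = {1, 3, 4, 8}
Tree: B1–B2, B2–B3, B2–B4, B4–B5, B4–B6, B5–B7

The largest bag has 4 vertices, giving width 3; this decomposition certifies tw(G) ≤ 3. For the lower bound, the 4 vertices {0, 1, 8, 9} are pairwise adjacent, and any tree decomposition puts a clique entirely inside one bag — forcing width ≥ 3. The upper and lower bounds meet at 3, so that is the treewidth.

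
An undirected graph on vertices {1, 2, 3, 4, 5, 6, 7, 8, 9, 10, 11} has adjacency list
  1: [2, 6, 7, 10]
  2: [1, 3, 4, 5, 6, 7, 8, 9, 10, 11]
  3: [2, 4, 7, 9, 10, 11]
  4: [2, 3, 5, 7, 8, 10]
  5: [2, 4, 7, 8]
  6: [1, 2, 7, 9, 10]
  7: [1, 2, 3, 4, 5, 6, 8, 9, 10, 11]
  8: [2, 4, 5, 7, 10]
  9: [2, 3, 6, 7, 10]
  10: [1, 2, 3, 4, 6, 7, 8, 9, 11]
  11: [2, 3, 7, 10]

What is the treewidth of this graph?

A width-4 tree decomposition is:
Bags: B1 = {2, 4, 7, 8, 10}  B2 = {2, 3, 4, 7, 10}  B3 = {2, 3, 7, 10, 11}  B4 = {2, 4, 5, 7, 8}  B5 = {2, 3, 7, 9, 10}  B6 = {2, 6, 7, 9, 10}  B7 = {1, 2, 6, 7, 10}
Tree: B1–B2, B2–B3, B1–B4, B3–B5, B5–B6, B6–B7
Each bag holds 5 vertices, so the decomposition has width 4, which upper-bounds the treewidth. Conversely, {2, 4, 7, 8, 10} is a clique of size 5, and the vertices of any clique must share a bag in every tree decomposition; so some bag has ≥ 5 vertices and tw(G) ≥ 4. Hence tw(G) = 4 exactly.

4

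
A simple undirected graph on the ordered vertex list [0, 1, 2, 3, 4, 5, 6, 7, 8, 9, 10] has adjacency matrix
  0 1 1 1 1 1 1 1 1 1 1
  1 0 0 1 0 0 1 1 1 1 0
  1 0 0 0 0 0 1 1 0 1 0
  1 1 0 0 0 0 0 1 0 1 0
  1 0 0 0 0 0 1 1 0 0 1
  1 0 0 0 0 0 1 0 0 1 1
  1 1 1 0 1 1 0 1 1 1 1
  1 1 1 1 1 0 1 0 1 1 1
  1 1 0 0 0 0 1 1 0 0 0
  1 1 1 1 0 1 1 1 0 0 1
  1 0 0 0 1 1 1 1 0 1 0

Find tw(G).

A width-4 tree decomposition is:
Bags: B1 = {0, 1, 6, 7, 8}  B2 = {0, 1, 6, 7, 9}  B3 = {0, 6, 7, 9, 10}  B4 = {0, 4, 6, 7, 10}  B5 = {0, 1, 3, 7, 9}  B6 = {0, 2, 6, 7, 9}  B7 = {0, 5, 6, 9, 10}
Tree: B1–B2, B2–B3, B3–B4, B2–B5, B3–B6, B3–B7
Every bag has size at most 5, so the width is 5 − 1 = 4 and tw(G) ≤ 4. For the lower bound, the 5 vertices {0, 1, 3, 7, 9} are pairwise adjacent, and any tree decomposition puts a clique entirely inside one bag — forcing width ≥ 4. Therefore the treewidth is 4.

4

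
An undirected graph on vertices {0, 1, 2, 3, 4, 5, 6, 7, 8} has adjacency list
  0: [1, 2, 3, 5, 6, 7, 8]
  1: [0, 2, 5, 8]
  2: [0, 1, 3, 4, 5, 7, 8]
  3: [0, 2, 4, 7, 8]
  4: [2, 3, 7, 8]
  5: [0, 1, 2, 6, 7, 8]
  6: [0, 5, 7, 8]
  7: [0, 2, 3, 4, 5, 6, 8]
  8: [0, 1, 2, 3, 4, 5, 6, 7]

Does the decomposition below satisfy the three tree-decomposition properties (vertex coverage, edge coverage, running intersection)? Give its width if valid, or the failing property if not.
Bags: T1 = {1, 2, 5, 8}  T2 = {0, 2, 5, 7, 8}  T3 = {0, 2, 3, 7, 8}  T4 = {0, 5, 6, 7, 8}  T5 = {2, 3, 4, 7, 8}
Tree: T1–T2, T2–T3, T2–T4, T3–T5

No — edge (0,1) lies in no bag.

A tree decomposition must satisfy three properties: every vertex lies in some bag; for every edge, both endpoints lie together in some bag; and for every vertex, the bags containing it form a connected subtree. Here edge (0,1) lies in no bag, so the decomposition is invalid.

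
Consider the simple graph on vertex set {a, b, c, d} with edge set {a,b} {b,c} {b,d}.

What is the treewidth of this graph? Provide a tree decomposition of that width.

Treewidth 1.
One optimal decomposition is:
Bags: B1 = {a, b}  B2 = {b, d}  B3 = {b, c}
Tree: B1–B2, B2–B3

The largest bag has 2 vertices, giving width 1; this decomposition certifies tw(G) ≤ 1. Any graph with an edge has treewidth ≥ 1, and G has the edge a–b. Hence tw(G) = 1 exactly.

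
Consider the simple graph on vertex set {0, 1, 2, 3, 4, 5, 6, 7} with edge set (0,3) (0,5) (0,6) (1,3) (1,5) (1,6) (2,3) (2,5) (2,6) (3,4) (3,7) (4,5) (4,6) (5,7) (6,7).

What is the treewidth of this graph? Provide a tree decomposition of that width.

Treewidth 3.
Bags: B1 = {3, 5, 6, 7}  B2 = {0, 3, 5, 6}  B3 = {2, 3, 5, 6}  B4 = {3, 4, 5, 6}  B5 = {1, 3, 5, 6}
Tree: B1–B2, B2–B3, B3–B4, B4–B5

Each bag holds 4 vertices, so the decomposition has width 3, which upper-bounds the treewidth. For the lower bound: the 4 vertex sets {3,7}, {0,6}, {5}, {2} are disjoint, each induces a connected subgraph, and every pair is joined by at least one edge of G. Contracting each set to a single vertex therefore yields K_{4} as a minor, and since treewidth is minor-monotone, tw(G) ≥ tw(K_{4}) = 3. Combining the bounds, tw(G) = 3.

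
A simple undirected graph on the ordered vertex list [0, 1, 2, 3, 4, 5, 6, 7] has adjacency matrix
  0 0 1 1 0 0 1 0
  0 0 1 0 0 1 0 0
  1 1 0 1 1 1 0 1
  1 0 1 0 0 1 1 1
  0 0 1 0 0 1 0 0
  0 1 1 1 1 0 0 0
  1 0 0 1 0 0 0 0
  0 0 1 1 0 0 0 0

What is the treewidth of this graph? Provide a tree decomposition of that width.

Treewidth 2.
Bags: B1 = {2, 3, 5}  B2 = {0, 2, 3}  B3 = {2, 3, 7}  B4 = {2, 4, 5}  B5 = {1, 2, 5}  B6 = {0, 3, 6}
Tree: B1–B2, B2–B3, B1–B4, B4–B5, B2–B6

The largest bag has 3 vertices, giving width 2; this decomposition certifies tw(G) ≤ 2. For the lower bound, the 3 vertices {1, 2, 5} are pairwise adjacent, and any tree decomposition puts a clique entirely inside one bag — forcing width ≥ 2. The upper and lower bounds meet at 2, so that is the treewidth.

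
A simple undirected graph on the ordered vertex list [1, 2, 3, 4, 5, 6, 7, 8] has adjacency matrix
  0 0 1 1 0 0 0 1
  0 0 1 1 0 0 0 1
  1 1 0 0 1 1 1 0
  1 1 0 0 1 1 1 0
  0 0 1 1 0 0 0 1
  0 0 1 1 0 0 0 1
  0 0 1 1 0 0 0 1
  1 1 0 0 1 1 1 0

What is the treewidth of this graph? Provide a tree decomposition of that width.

The largest bag has 4 vertices, giving width 3; this decomposition certifies tw(G) ≤ 3. For the lower bound: the 4 vertex sets {3,5}, {2,8}, {4}, {7} are disjoint, each induces a connected subgraph, and every pair is joined by at least one edge of G. Contracting each set to a single vertex therefore yields K_{4} as a minor, and since treewidth is minor-monotone, tw(G) ≥ tw(K_{4}) = 3. Combining the bounds, tw(G) = 3.

Treewidth 3.
Bags: B1 = {3, 4, 5, 8}  B2 = {2, 3, 4, 8}  B3 = {3, 4, 7, 8}  B4 = {1, 3, 4, 8}  B5 = {3, 4, 6, 8}
Tree: B1–B2, B2–B3, B3–B4, B4–B5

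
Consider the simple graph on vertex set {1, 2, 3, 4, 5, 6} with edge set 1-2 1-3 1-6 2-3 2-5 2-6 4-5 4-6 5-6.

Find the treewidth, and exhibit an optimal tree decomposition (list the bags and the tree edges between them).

Every bag has size at most 3, so the width is 3 − 1 = 2 and tw(G) ≤ 2. Conversely, {1, 2, 3} is a clique of size 3, and the vertices of any clique must share a bag in every tree decomposition; so some bag has ≥ 3 vertices and tw(G) ≥ 2. Therefore the treewidth is 2.

Treewidth 2.
Bags: B1 = {2, 5, 6}  B2 = {1, 2, 6}  B3 = {4, 5, 6}  B4 = {1, 2, 3}
Tree: B1–B2, B1–B3, B2–B4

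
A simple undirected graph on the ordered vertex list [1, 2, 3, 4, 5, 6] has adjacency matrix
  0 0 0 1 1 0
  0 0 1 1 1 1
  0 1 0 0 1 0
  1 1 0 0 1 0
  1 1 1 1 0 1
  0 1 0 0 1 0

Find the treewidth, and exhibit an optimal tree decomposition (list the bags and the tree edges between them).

The largest bag has 3 vertices, giving width 2; this decomposition certifies tw(G) ≤ 2. Conversely, {1, 4, 5} is a clique of size 3, and the vertices of any clique must share a bag in every tree decomposition; so some bag has ≥ 3 vertices and tw(G) ≥ 2. Therefore the treewidth is 2.

Treewidth 2.
One such decomposition:
Bags: B1 = {2, 3, 5}  B2 = {2, 4, 5}  B3 = {2, 5, 6}  B4 = {1, 4, 5}
Tree: B1–B2, B1–B3, B2–B4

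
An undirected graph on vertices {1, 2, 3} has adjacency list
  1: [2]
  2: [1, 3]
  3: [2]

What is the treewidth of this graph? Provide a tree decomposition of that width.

Every bag has size at most 2, so the width is 2 − 1 = 1 and tw(G) ≤ 1. Any graph with an edge has treewidth ≥ 1, and G has the edge 1–2. Hence tw(G) = 1 exactly.

Treewidth 1.
One optimal decomposition is:
Bags: B1 = {1, 2}  B2 = {2, 3}
Tree: B1–B2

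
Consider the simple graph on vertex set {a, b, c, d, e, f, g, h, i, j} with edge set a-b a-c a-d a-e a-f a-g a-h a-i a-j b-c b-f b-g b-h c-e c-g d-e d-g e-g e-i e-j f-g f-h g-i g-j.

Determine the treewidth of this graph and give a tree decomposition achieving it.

The largest bag has 4 vertices, giving width 3; this decomposition certifies tw(G) ≤ 3. On the other hand G contains the 4-clique {a, d, e, g}. A clique must lie in a single bag of any decomposition, so no decomposition can have width below 3. Hence tw(G) = 3 exactly.

Treewidth 3.
Bags: B1 = {a, c, e, g}  B2 = {a, d, e, g}  B3 = {a, e, g, j}  B4 = {a, e, g, i}  B5 = {a, b, c, g}  B6 = {a, b, f, g}  B7 = {a, b, f, h}
Tree: B1–B2, B2–B3, B3–B4, B1–B5, B5–B6, B6–B7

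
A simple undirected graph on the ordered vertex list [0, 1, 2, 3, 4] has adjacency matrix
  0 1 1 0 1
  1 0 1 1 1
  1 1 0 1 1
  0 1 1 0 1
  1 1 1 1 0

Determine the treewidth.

A width-3 tree decomposition is:
Bags: B1 = {0, 1, 2, 4}  B2 = {1, 2, 3, 4}
Tree: B1–B2
The largest bag has 4 vertices, giving width 3; this decomposition certifies tw(G) ≤ 3. On the other hand G contains the 4-clique {0, 1, 2, 4}. A clique must lie in a single bag of any decomposition, so no decomposition can have width below 3. The upper and lower bounds meet at 3, so that is the treewidth.

3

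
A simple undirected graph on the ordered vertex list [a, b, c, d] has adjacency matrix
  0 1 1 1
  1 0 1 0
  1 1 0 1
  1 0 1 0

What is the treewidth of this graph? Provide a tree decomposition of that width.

Every bag has size at most 3, so the width is 3 − 1 = 2 and tw(G) ≤ 2. On the other hand G contains the 3-clique {a, c, d}. A clique must lie in a single bag of any decomposition, so no decomposition can have width below 2. Therefore the treewidth is 2.

Treewidth 2.
Bags: B1 = {a, c, d}  B2 = {a, b, c}
Tree: B1–B2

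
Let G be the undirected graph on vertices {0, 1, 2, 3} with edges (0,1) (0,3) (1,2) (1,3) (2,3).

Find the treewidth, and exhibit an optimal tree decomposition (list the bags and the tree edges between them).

Each bag holds 3 vertices, so the decomposition has width 2, which upper-bounds the treewidth. On the other hand G contains the 3-clique {0, 1, 3}. A clique must lie in a single bag of any decomposition, so no decomposition can have width below 2. The upper and lower bounds meet at 2, so that is the treewidth.

Treewidth 2.
One such decomposition:
Bags: B1 = {0, 1, 3}  B2 = {1, 2, 3}
Tree: B1–B2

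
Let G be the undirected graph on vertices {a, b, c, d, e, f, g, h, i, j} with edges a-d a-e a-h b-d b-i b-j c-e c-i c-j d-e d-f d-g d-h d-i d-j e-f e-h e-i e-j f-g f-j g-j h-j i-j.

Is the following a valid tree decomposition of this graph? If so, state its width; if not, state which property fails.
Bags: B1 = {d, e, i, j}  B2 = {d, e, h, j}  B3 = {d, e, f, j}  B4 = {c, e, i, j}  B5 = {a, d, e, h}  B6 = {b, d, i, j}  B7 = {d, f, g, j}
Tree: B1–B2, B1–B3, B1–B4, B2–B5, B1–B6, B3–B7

Yes; width 3.

Checking the three conditions: (i) the bags cover all of {a, b, c, d, e, f, g, h, i, j}; (ii) for each edge, some bag contains both endpoints; (iii) the bags containing any fixed vertex form a subtree. All hold, so the decomposition is valid with width 4 − 1 = 3.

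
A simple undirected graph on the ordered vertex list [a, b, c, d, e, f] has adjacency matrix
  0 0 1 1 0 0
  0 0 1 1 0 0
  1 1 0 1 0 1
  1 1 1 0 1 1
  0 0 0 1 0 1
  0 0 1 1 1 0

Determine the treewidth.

A width-2 tree decomposition is:
Bags: B1 = {b, c, d}  B2 = {c, d, f}  B3 = {a, c, d}  B4 = {d, e, f}
Tree: B1–B2, B2–B3, B2–B4
The largest bag has 3 vertices, giving width 2; this decomposition certifies tw(G) ≤ 2. For the lower bound, the 3 vertices {d, e, f} are pairwise adjacent, and any tree decomposition puts a clique entirely inside one bag — forcing width ≥ 2. The upper and lower bounds meet at 2, so that is the treewidth.

2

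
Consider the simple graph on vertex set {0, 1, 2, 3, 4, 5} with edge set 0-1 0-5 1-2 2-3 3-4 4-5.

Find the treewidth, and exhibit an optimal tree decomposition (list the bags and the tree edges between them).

The largest bag has 3 vertices, giving width 2; this decomposition certifies tw(G) ≤ 2. The edges 1–0–5–4–3–2–1 form a cycle, so G is not a tree and its treewidth is at least 2. Hence tw(G) = 2 exactly.

Treewidth 2.
Bags: B1 = {0, 1, 5}  B2 = {1, 4, 5}  B3 = {1, 3, 4}  B4 = {1, 2, 3}
Tree: B1–B2, B2–B3, B3–B4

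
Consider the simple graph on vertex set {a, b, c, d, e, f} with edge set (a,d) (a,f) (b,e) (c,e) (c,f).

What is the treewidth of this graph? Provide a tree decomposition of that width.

Treewidth 1.
One such decomposition:
Bags: B1 = {a, d}  B2 = {a, f}  B3 = {c, f}  B4 = {c, e}  B5 = {b, e}
Tree: B1–B2, B2–B3, B3–B4, B4–B5

The largest bag has 2 vertices, giving width 1; this decomposition certifies tw(G) ≤ 1. Any graph with an edge has treewidth ≥ 1, and G has the edge d–a. Hence tw(G) = 1 exactly.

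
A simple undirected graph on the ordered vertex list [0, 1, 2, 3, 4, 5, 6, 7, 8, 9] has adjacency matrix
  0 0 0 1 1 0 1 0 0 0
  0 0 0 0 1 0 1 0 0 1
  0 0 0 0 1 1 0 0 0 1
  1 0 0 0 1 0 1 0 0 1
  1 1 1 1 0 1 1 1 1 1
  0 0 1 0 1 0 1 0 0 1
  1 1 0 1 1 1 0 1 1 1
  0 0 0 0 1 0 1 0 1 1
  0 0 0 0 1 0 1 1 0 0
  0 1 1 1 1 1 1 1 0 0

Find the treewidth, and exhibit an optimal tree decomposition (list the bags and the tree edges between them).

Treewidth 3.
Bags: B1 = {4, 6, 7, 9}  B2 = {3, 4, 6, 9}  B3 = {4, 6, 7, 8}  B4 = {0, 3, 4, 6}  B5 = {1, 4, 6, 9}  B6 = {4, 5, 6, 9}  B7 = {2, 4, 5, 9}
Tree: B1–B2, B1–B3, B2–B4, B2–B5, B5–B6, B6–B7

The largest bag has 4 vertices, giving width 3; this decomposition certifies tw(G) ≤ 3. For the lower bound, the 4 vertices {2, 4, 5, 9} are pairwise adjacent, and any tree decomposition puts a clique entirely inside one bag — forcing width ≥ 3. Therefore the treewidth is 3.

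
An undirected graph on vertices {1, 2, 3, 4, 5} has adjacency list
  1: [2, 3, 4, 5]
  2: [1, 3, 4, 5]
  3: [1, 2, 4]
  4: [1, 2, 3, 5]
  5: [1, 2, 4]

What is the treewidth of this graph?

A width-3 tree decomposition is:
Bags: B1 = {1, 2, 3, 4}  B2 = {1, 2, 4, 5}
Tree: B1–B2
Every bag has size at most 4, so the width is 4 − 1 = 3 and tw(G) ≤ 3. For the lower bound, the 4 vertices {1, 2, 3, 4} are pairwise adjacent, and any tree decomposition puts a clique entirely inside one bag — forcing width ≥ 3. Therefore the treewidth is 3.

3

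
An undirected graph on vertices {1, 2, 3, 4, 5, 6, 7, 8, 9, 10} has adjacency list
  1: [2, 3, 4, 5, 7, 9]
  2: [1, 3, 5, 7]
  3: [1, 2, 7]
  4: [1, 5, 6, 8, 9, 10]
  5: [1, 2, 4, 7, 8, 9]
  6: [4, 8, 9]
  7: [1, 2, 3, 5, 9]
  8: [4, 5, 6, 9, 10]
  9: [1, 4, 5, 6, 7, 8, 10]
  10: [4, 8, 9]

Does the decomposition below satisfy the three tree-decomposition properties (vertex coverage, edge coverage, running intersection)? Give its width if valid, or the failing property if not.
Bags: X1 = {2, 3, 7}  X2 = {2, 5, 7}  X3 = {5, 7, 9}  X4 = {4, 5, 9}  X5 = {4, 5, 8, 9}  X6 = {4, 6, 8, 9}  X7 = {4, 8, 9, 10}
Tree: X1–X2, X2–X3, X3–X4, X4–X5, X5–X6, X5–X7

No — vertex 1 appears in no bag.

A tree decomposition must satisfy three properties: every vertex lies in some bag; for every edge, both endpoints lie together in some bag; and for every vertex, the bags containing it form a connected subtree. Here vertex 1 appears in no bag, so the decomposition is invalid.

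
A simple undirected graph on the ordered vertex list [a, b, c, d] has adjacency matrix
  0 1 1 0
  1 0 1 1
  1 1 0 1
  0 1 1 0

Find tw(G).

A width-2 tree decomposition is:
Bags: B1 = {b, c, d}  B2 = {a, b, c}
Tree: B1–B2
Each bag holds 3 vertices, so the decomposition has width 2, which upper-bounds the treewidth. On the other hand G contains the 3-clique {b, c, d}. A clique must lie in a single bag of any decomposition, so no decomposition can have width below 2. Combining the bounds, tw(G) = 2.

2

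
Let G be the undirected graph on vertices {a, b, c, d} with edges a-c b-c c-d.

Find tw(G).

A width-1 tree decomposition is:
Bags: B1 = {c, d}  B2 = {a, c}  B3 = {b, c}
Tree: B1–B2, B1–B3
The largest bag has 2 vertices, giving width 1; this decomposition certifies tw(G) ≤ 1. G has an edge, so its treewidth is at least 1. Therefore the treewidth is 1.

1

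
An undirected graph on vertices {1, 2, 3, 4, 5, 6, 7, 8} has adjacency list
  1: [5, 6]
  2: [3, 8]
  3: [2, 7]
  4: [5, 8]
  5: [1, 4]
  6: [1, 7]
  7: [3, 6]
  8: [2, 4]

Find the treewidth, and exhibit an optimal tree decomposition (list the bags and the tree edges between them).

Treewidth 2.
Bags: B1 = {1, 4, 5}  B2 = {1, 4, 8}  B3 = {1, 2, 8}  B4 = {1, 2, 3}  B5 = {1, 3, 7}  B6 = {1, 6, 7}
Tree: B1–B2, B2–B3, B3–B4, B4–B5, B5–B6

Every bag has size at most 3, so the width is 3 − 1 = 2 and tw(G) ≤ 2. Since 1–5–4–8–2–3–7–6–1 is a cycle in G, G is not acyclic. Forests are exactly the graphs of treewidth ≤ 1, so tw(G) ≥ 2. Combining the bounds, tw(G) = 2.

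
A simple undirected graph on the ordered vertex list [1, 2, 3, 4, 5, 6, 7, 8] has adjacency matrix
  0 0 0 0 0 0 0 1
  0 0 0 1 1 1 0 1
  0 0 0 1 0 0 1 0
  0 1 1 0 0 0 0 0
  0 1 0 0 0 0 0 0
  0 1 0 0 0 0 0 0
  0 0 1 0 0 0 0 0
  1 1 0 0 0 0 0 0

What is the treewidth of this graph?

1

A width-1 tree decomposition is:
Bags: B1 = {2, 4}  B2 = {2, 6}  B3 = {3, 4}  B4 = {2, 8}  B5 = {3, 7}  B6 = {1, 8}  B7 = {2, 5}
Tree: B1–B2, B1–B3, B1–B4, B3–B5, B4–B6, B1–B7
Each bag holds 2 vertices, so the decomposition has width 1, which upper-bounds the treewidth. Since G has at least one edge (e.g. 4–2), it is not an edgeless graph, so tw(G) ≥ 1. The upper and lower bounds meet at 1, so that is the treewidth.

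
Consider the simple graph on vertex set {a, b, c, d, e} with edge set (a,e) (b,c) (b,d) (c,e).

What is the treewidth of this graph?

A width-1 tree decomposition is:
Bags: B1 = {b, d}  B2 = {b, c}  B3 = {c, e}  B4 = {a, e}
Tree: B1–B2, B2–B3, B3–B4
Each bag holds 2 vertices, so the decomposition has width 1, which upper-bounds the treewidth. Any graph with an edge has treewidth ≥ 1, and G has the edge d–b. Therefore the treewidth is 1.

1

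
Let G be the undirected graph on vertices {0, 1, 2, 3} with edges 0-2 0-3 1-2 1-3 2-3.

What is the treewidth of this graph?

2

A width-2 tree decomposition is:
Bags: B1 = {1, 2, 3}  B2 = {0, 2, 3}
Tree: B1–B2
Every bag has size at most 3, so the width is 3 − 1 = 2 and tw(G) ≤ 2. For the lower bound, the 3 vertices {0, 2, 3} are pairwise adjacent, and any tree decomposition puts a clique entirely inside one bag — forcing width ≥ 2. Therefore the treewidth is 2.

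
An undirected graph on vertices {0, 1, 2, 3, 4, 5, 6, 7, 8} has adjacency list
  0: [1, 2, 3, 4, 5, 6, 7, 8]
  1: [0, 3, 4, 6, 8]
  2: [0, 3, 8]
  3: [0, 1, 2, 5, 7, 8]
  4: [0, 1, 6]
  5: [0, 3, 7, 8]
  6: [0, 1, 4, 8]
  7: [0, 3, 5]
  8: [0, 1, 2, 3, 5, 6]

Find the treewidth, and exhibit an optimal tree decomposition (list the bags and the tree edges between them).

Each bag holds 4 vertices, so the decomposition has width 3, which upper-bounds the treewidth. Conversely, {0, 1, 3, 8} is a clique of size 4, and the vertices of any clique must share a bag in every tree decomposition; so some bag has ≥ 4 vertices and tw(G) ≥ 3. Therefore the treewidth is 3.

Treewidth 3.
One optimal decomposition is:
Bags: B1 = {0, 2, 3, 8}  B2 = {0, 3, 5, 8}  B3 = {0, 1, 3, 8}  B4 = {0, 1, 6, 8}  B5 = {0, 1, 4, 6}  B6 = {0, 3, 5, 7}
Tree: B1–B2, B2–B3, B3–B4, B4–B5, B2–B6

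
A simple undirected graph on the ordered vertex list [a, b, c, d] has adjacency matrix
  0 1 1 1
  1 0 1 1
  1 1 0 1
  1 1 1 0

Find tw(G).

A width-3 tree decomposition is:
Bags: B1 = {a, b, c, d}
Tree: (single bag)
With just one bag of size 4, the width is 4 − 1 = 3, so tw(G) ≤ 3. For the lower bound, the 4 vertices {a, b, c, d} are pairwise adjacent, and any tree decomposition puts a clique entirely inside one bag — forcing width ≥ 3. Therefore the treewidth is 3.

3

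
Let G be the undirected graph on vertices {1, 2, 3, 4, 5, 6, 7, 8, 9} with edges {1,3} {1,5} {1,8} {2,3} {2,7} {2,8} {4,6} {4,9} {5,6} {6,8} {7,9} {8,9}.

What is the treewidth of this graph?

3

A width-3 tree decomposition is:
Bags: B1 = {4, 5, 6, 9}  B2 = {5, 6, 8, 9}  B3 = {1, 5, 8, 9}  B4 = {1, 7, 8, 9}  B5 = {1, 2, 7, 8}  B6 = {1, 2, 3, 7}
Tree: B1–B2, B2–B3, B3–B4, B4–B5, B5–B6
The largest bag has 4 vertices, giving width 3; this decomposition certifies tw(G) ≤ 3. For the lower bound: the 4 vertex sets {4,5,6}, {9}, {8}, {1,2,3,7} are disjoint, each induces a connected subgraph, and every pair is joined by at least one edge of G. Contracting each set to a single vertex therefore yields K_{4} as a minor, and since treewidth is minor-monotone, tw(G) ≥ tw(K_{4}) = 3. Combining the bounds, tw(G) = 3.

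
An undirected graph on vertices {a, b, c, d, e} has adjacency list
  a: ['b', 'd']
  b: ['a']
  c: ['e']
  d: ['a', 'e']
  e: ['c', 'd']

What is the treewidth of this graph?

1

A width-1 tree decomposition is:
Bags: B1 = {a, d}  B2 = {d, e}  B3 = {a, b}  B4 = {c, e}
Tree: B1–B2, B1–B3, B2–B4
Every bag has size at most 2, so the width is 2 − 1 = 1 and tw(G) ≤ 1. G has an edge, so its treewidth is at least 1. Therefore the treewidth is 1.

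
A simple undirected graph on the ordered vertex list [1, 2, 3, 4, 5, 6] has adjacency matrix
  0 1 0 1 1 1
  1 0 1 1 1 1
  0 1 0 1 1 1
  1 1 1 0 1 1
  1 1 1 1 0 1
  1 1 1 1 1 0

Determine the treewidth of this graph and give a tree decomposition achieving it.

Treewidth 4.
One optimal decomposition is:
Bags: B1 = {2, 3, 4, 5, 6}  B2 = {1, 2, 4, 5, 6}
Tree: B1–B2

The largest bag has 5 vertices, giving width 4; this decomposition certifies tw(G) ≤ 4. For the lower bound, the 5 vertices {1, 2, 4, 5, 6} are pairwise adjacent, and any tree decomposition puts a clique entirely inside one bag — forcing width ≥ 4. The upper and lower bounds meet at 4, so that is the treewidth.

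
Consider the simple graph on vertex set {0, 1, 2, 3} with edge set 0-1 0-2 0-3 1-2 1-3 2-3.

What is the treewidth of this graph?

A width-3 tree decomposition is:
Bags: B1 = {0, 1, 2, 3}
Tree: (single bag)
A single bag containing all 4 vertices is trivially a valid decomposition of width 3. On the other hand G contains the 4-clique {0, 1, 2, 3}. A clique must lie in a single bag of any decomposition, so no decomposition can have width below 3. Combining the bounds, tw(G) = 3.

3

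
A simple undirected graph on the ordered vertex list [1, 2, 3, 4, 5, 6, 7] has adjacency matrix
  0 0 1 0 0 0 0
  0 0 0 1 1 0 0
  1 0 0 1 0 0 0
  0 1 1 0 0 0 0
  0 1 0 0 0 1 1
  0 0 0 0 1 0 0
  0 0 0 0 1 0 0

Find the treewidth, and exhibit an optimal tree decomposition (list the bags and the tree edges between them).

Each bag holds 2 vertices, so the decomposition has width 1, which upper-bounds the treewidth. Since G has at least one edge (e.g. 5–2), it is not an edgeless graph, so tw(G) ≥ 1. Hence tw(G) = 1 exactly.

Treewidth 1.
Bags: B1 = {2, 5}  B2 = {2, 4}  B3 = {5, 6}  B4 = {5, 7}  B5 = {3, 4}  B6 = {1, 3}
Tree: B1–B2, B1–B3, B1–B4, B2–B5, B5–B6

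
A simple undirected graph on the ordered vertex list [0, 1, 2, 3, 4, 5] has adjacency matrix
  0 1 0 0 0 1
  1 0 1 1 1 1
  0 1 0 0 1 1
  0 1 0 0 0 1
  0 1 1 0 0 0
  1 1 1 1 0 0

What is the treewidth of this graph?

A width-2 tree decomposition is:
Bags: B1 = {1, 3, 5}  B2 = {1, 2, 5}  B3 = {1, 2, 4}  B4 = {0, 1, 5}
Tree: B1–B2, B2–B3, B1–B4
The largest bag has 3 vertices, giving width 2; this decomposition certifies tw(G) ≤ 2. Conversely, {1, 2, 4} is a clique of size 3, and the vertices of any clique must share a bag in every tree decomposition; so some bag has ≥ 3 vertices and tw(G) ≥ 2. Therefore the treewidth is 2.

2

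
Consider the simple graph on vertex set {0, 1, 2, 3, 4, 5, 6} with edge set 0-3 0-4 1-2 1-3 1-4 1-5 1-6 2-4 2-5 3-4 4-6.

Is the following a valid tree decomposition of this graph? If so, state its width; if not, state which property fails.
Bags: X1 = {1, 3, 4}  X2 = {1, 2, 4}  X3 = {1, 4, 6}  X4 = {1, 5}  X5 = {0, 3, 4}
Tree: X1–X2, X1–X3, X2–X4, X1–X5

A tree decomposition must satisfy three properties: every vertex lies in some bag; for every edge, both endpoints lie together in some bag; and for every vertex, the bags containing it form a connected subtree. Here edge (2,5) lies in no bag, so the decomposition is invalid.

No — edge (2,5) lies in no bag.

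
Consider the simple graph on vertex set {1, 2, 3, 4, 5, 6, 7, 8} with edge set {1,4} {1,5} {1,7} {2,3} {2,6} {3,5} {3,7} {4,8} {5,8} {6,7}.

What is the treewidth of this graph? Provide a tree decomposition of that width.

Treewidth 2.
Bags: B1 = {2, 6, 7}  B2 = {2, 3, 7}  B3 = {1, 3, 7}  B4 = {1, 3, 5}  B5 = {1, 4, 5}  B6 = {4, 5, 8}
Tree: B1–B2, B2–B3, B3–B4, B4–B5, B5–B6

The largest bag has 3 vertices, giving width 2; this decomposition certifies tw(G) ≤ 2. For the lower bound, G contains the cycle 6–2–3–7–6, so G is not a forest; only forests have treewidth ≤ 1, hence tw(G) ≥ 2. Hence tw(G) = 2 exactly.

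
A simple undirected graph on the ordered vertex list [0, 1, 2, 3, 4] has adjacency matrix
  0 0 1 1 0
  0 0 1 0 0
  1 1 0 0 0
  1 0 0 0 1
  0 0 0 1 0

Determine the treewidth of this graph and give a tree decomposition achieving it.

Treewidth 1.
Bags: B1 = {1, 2}  B2 = {0, 2}  B3 = {0, 3}  B4 = {3, 4}
Tree: B1–B2, B2–B3, B3–B4

The largest bag has 2 vertices, giving width 1; this decomposition certifies tw(G) ≤ 1. G has an edge, so its treewidth is at least 1. The upper and lower bounds meet at 1, so that is the treewidth.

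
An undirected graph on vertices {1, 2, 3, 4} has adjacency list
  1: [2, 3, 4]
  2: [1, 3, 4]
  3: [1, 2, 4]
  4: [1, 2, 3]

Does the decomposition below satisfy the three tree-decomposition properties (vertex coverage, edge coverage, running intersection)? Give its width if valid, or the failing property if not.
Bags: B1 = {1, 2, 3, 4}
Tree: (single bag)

Yes; width 3.

Vertex coverage: the bags together contain {1, 2, 3, 4}, the full vertex set. Edge coverage: each edge of G has both endpoints in at least one bag. Running intersection: for every vertex, the bags containing it form a connected subtree. All three properties hold, so this is a valid tree decomposition of width max|bag| − 1 = 3, and hence tw(G) ≤ 3.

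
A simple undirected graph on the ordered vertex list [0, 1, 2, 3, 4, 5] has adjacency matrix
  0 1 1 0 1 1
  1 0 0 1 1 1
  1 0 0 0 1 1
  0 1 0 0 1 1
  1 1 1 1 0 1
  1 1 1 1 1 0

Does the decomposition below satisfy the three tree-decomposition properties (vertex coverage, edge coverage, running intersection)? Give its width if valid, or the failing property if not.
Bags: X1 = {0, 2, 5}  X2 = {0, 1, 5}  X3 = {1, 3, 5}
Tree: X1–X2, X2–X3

No — vertex 4 appears in no bag.

A tree decomposition must satisfy three properties: every vertex lies in some bag; for every edge, both endpoints lie together in some bag; and for every vertex, the bags containing it form a connected subtree. Here vertex 4 appears in no bag, so the decomposition is invalid.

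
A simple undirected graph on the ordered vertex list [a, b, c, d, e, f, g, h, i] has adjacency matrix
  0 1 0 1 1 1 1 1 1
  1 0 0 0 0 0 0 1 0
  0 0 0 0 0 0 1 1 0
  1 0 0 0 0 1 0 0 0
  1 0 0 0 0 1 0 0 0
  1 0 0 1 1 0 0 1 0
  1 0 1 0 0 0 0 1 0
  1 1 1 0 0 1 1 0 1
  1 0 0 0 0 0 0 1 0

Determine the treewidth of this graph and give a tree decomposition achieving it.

Each bag holds 3 vertices, so the decomposition has width 2, which upper-bounds the treewidth. For the lower bound, the 3 vertices {c, g, h} are pairwise adjacent, and any tree decomposition puts a clique entirely inside one bag — forcing width ≥ 2. Combining the bounds, tw(G) = 2.

Treewidth 2.
Bags: B1 = {a, b, h}  B2 = {a, g, h}  B3 = {a, f, h}  B4 = {a, e, f}  B5 = {a, d, f}  B6 = {c, g, h}  B7 = {a, h, i}
Tree: B1–B2, B1–B3, B3–B4, B3–B5, B2–B6, B2–B7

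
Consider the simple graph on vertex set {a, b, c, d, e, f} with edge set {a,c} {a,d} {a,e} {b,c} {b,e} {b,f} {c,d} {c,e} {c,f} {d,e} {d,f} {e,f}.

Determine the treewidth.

A width-3 tree decomposition is:
Bags: B1 = {a, c, d, e}  B2 = {c, d, e, f}  B3 = {b, c, e, f}
Tree: B1–B2, B2–B3
The largest bag has 4 vertices, giving width 3; this decomposition certifies tw(G) ≤ 3. For the lower bound, the 4 vertices {c, d, e, f} are pairwise adjacent, and any tree decomposition puts a clique entirely inside one bag — forcing width ≥ 3. Therefore the treewidth is 3.

3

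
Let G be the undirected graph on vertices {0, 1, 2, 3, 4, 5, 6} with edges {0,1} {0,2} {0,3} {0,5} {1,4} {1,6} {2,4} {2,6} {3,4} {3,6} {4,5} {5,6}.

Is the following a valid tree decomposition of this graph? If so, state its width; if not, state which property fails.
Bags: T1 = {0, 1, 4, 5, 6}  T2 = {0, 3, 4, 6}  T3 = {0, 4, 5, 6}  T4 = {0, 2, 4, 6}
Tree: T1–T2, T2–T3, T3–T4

A tree decomposition must satisfy three properties: every vertex lies in some bag; for every edge, both endpoints lie together in some bag; and for every vertex, the bags containing it form a connected subtree. Here bags containing vertex 5 are not connected in the tree, so the decomposition is invalid.

No — bags containing vertex 5 are not connected in the tree.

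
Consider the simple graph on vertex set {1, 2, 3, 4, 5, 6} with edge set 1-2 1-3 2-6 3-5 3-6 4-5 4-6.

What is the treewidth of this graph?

A width-2 tree decomposition is:
Bags: B1 = {4, 5, 6}  B2 = {3, 5, 6}  B3 = {2, 3, 6}  B4 = {1, 2, 3}
Tree: B1–B2, B2–B3, B3–B4
The largest bag has 3 vertices, giving width 2; this decomposition certifies tw(G) ≤ 2. Since 4–5–3–6–4 is a cycle in G, G is not acyclic. Forests are exactly the graphs of treewidth ≤ 1, so tw(G) ≥ 2. Therefore the treewidth is 2.

2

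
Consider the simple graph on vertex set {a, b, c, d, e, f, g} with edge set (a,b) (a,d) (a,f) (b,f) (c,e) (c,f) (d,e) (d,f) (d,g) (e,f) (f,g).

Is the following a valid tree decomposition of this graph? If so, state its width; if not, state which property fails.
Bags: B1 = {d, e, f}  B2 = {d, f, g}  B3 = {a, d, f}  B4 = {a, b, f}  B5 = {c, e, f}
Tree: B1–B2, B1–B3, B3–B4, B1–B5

Yes; width 2.

Every vertex of G appears in some bag (union = {a, b, c, d, e, f, g}); every edge is covered by a bag; and for each vertex v the set of bags containing v is connected in the bag tree. The decomposition is therefore valid. The largest bag has 3 vertices, so the width is 2.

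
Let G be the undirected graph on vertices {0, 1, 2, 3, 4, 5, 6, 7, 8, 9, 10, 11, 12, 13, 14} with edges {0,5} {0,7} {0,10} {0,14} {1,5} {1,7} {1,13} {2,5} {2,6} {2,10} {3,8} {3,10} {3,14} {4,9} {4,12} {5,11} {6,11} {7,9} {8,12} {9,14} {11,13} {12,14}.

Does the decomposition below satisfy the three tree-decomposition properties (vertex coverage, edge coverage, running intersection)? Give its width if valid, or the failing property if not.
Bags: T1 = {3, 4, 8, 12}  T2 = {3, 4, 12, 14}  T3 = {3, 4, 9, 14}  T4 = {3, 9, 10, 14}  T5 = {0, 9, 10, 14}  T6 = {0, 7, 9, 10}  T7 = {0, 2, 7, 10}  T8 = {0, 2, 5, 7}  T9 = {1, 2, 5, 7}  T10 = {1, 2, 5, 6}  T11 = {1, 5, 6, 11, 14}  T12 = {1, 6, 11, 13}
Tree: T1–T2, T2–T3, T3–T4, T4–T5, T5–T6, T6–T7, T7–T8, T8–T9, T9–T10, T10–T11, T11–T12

A tree decomposition must satisfy three properties: every vertex lies in some bag; for every edge, both endpoints lie together in some bag; and for every vertex, the bags containing it form a connected subtree. Here bags containing vertex 14 are not connected in the tree, so the decomposition is invalid.

No — bags containing vertex 14 are not connected in the tree.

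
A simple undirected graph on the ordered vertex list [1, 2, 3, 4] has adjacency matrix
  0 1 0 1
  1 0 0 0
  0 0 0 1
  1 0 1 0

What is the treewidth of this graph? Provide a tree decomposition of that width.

Each bag holds 2 vertices, so the decomposition has width 1, which upper-bounds the treewidth. G has an edge, so its treewidth is at least 1. Hence tw(G) = 1 exactly.

Treewidth 1.
One optimal decomposition is:
Bags: B1 = {3, 4}  B2 = {1, 4}  B3 = {1, 2}
Tree: B1–B2, B2–B3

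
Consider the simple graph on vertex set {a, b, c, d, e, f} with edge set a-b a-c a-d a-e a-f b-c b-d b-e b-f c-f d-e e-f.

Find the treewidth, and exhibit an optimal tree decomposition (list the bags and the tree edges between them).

Treewidth 3.
One optimal decomposition is:
Bags: B1 = {a, b, e, f}  B2 = {a, b, d, e}  B3 = {a, b, c, f}
Tree: B1–B2, B1–B3

Every bag has size at most 4, so the width is 4 − 1 = 3 and tw(G) ≤ 3. For the lower bound, the 4 vertices {a, b, d, e} are pairwise adjacent, and any tree decomposition puts a clique entirely inside one bag — forcing width ≥ 3. The upper and lower bounds meet at 3, so that is the treewidth.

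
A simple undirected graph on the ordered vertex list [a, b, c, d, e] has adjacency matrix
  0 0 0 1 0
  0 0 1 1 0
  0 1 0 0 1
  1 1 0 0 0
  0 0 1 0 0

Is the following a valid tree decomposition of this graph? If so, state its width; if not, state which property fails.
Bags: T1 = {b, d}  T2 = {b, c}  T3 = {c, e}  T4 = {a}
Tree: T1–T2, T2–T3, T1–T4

No — edge (d,a) lies in no bag.

A tree decomposition must satisfy three properties: every vertex lies in some bag; for every edge, both endpoints lie together in some bag; and for every vertex, the bags containing it form a connected subtree. Here edge (d,a) lies in no bag, so the decomposition is invalid.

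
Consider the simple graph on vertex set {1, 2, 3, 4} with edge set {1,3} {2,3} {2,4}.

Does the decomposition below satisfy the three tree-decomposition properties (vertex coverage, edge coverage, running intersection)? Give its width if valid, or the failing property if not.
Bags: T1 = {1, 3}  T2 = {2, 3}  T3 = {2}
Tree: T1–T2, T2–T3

A tree decomposition must satisfy three properties: every vertex lies in some bag; for every edge, both endpoints lie together in some bag; and for every vertex, the bags containing it form a connected subtree. Here vertex 4 appears in no bag, so the decomposition is invalid.

No — vertex 4 appears in no bag.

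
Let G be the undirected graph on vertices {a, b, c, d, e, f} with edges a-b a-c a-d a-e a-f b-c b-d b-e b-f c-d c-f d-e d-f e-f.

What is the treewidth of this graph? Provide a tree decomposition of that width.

The largest bag has 5 vertices, giving width 4; this decomposition certifies tw(G) ≤ 4. On the other hand G contains the 5-clique {a, b, d, e, f}. A clique must lie in a single bag of any decomposition, so no decomposition can have width below 4. Combining the bounds, tw(G) = 4.

Treewidth 4.
Bags: B1 = {a, b, c, d, f}  B2 = {a, b, d, e, f}
Tree: B1–B2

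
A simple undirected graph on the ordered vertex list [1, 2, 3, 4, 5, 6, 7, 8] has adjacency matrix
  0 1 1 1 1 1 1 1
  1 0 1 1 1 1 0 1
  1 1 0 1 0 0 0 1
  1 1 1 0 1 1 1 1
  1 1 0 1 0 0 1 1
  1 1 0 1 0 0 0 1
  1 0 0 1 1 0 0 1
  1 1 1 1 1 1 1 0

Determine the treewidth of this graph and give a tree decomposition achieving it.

Treewidth 4.
Bags: B1 = {1, 2, 4, 6, 8}  B2 = {1, 2, 4, 5, 8}  B3 = {1, 2, 3, 4, 8}  B4 = {1, 4, 5, 7, 8}
Tree: B1–B2, B2–B3, B2–B4

Every bag has size at most 5, so the width is 5 − 1 = 4 and tw(G) ≤ 4. For the lower bound, the 5 vertices {1, 2, 3, 4, 8} are pairwise adjacent, and any tree decomposition puts a clique entirely inside one bag — forcing width ≥ 4. The upper and lower bounds meet at 4, so that is the treewidth.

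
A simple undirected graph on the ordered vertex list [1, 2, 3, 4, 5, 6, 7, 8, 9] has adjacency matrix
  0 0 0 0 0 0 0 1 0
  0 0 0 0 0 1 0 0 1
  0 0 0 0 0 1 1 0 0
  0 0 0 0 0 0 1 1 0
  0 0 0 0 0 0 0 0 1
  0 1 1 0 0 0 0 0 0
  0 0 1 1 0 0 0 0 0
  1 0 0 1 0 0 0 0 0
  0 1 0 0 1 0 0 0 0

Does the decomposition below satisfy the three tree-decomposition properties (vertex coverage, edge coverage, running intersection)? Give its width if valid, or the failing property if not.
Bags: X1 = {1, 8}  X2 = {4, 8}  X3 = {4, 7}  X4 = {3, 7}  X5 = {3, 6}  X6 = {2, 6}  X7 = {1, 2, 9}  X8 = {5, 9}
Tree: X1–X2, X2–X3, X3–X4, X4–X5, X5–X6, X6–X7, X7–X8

No — bags containing vertex 1 are not connected in the tree.

A tree decomposition must satisfy three properties: every vertex lies in some bag; for every edge, both endpoints lie together in some bag; and for every vertex, the bags containing it form a connected subtree. Here bags containing vertex 1 are not connected in the tree, so the decomposition is invalid.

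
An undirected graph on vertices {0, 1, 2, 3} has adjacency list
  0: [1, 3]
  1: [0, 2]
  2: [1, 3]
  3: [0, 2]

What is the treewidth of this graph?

A width-2 tree decomposition is:
Bags: B1 = {0, 1, 3}  B2 = {1, 2, 3}
Tree: B1–B2
Every bag has size at most 3, so the width is 3 − 1 = 2 and tw(G) ≤ 2. Since 3–0–1–2–3 is a cycle in G, G is not acyclic. Forests are exactly the graphs of treewidth ≤ 1, so tw(G) ≥ 2. Hence tw(G) = 2 exactly.

2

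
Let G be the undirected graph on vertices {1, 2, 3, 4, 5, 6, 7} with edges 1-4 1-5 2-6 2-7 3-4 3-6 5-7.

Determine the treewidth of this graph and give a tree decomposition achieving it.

Treewidth 2.
Bags: B1 = {2, 5, 7}  B2 = {2, 5, 6}  B3 = {3, 5, 6}  B4 = {3, 4, 5}  B5 = {1, 4, 5}
Tree: B1–B2, B2–B3, B3–B4, B4–B5

Every bag has size at most 3, so the width is 3 − 1 = 2 and tw(G) ≤ 2. The edges 5–7–2–6–3–4–1–5 form a cycle, so G is not a tree and its treewidth is at least 2. Therefore the treewidth is 2.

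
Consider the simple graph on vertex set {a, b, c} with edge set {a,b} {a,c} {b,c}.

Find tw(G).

A width-2 tree decomposition is:
Bags: B1 = {a, b, c}
Tree: (single bag)
With just one bag of size 3, the width is 3 − 1 = 2, so tw(G) ≤ 2. Conversely, {a, b, c} is a clique of size 3, and the vertices of any clique must share a bag in every tree decomposition; so some bag has ≥ 3 vertices and tw(G) ≥ 2. Combining the bounds, tw(G) = 2.

2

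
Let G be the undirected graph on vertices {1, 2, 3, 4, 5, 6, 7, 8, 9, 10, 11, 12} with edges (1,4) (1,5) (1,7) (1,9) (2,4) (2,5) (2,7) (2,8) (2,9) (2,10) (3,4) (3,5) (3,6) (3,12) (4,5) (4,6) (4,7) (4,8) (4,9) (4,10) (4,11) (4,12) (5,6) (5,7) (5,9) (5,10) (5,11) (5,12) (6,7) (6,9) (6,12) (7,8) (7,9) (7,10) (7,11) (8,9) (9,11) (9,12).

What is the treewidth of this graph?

4

A width-4 tree decomposition is:
Bags: B1 = {2, 4, 5, 7, 9}  B2 = {4, 5, 6, 7, 9}  B3 = {2, 4, 5, 7, 10}  B4 = {4, 5, 6, 9, 12}  B5 = {3, 4, 5, 6, 12}  B6 = {2, 4, 7, 8, 9}  B7 = {1, 4, 5, 7, 9}  B8 = {4, 5, 7, 9, 11}
Tree: B1–B2, B1–B3, B2–B4, B4–B5, B1–B6, B2–B7, B1–B8
The largest bag has 5 vertices, giving width 4; this decomposition certifies tw(G) ≤ 4. Conversely, {2, 4, 7, 8, 9} is a clique of size 5, and the vertices of any clique must share a bag in every tree decomposition; so some bag has ≥ 5 vertices and tw(G) ≥ 4. Combining the bounds, tw(G) = 4.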